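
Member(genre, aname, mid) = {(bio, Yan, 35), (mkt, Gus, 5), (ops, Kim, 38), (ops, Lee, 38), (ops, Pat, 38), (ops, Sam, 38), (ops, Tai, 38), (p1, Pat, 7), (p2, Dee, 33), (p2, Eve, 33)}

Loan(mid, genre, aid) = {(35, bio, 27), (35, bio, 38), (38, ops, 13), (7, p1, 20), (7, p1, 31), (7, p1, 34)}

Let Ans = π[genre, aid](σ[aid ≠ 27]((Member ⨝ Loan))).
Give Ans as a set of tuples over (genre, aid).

{(bio, 38), (ops, 13), (p1, 20), (p1, 31), (p1, 34)}

Joining Member and Loan on genre, mid yields {(bio, Yan, 35, 27), (bio, Yan, 35, 38), (ops, Kim, 38, 13), (ops, Lee, 38, 13), (ops, Pat, 38, 13), (ops, Sam, 38, 13), (ops, Tai, 38, 13), (p1, Pat, 7, 20), (p1, Pat, 7, 31), (p1, Pat, 7, 34)}.
Selection aid ≠ 27: {(bio, Yan, 35, 38), (ops, Kim, 38, 13), (ops, Lee, 38, 13), (ops, Pat, 38, 13), (ops, Sam, 38, 13), (ops, Tai, 38, 13), (p1, Pat, 7, 20), (p1, Pat, 7, 31), (p1, Pat, 7, 34)}
Projecting to genre, aid (4 duplicate(s) eliminated): {(bio, 38), (ops, 13), (p1, 20), (p1, 31), (p1, 34)}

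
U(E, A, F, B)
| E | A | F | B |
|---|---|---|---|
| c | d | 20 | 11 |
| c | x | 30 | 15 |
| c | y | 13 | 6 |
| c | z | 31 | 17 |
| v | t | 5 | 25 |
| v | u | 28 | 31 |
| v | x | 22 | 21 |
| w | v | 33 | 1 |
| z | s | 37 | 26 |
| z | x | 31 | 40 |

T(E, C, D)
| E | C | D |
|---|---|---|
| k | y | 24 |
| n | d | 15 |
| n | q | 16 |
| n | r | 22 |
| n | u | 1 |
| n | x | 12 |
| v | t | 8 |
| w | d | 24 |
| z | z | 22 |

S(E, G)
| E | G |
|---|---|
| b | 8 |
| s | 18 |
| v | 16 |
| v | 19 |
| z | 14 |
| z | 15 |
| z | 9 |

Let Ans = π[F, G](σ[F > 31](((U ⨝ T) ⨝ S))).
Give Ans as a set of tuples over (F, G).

{(37, 14), (37, 15), (37, 9)}

U ⋈ T (natural join on E): {(v, t, 5, 25, t, 8), (v, u, 28, 31, t, 8), (v, x, 22, 21, t, 8), (w, v, 33, 1, d, 24), (z, s, 37, 26, z, 22), (z, x, 31, 40, z, 22)}
(U ⨝ T) ⋈ S (natural join on E): {(v, t, 5, 25, t, 8, 16), (v, t, 5, 25, t, 8, 19), (v, u, 28, 31, t, 8, 16), (v, u, 28, 31, t, 8, 19), (v, x, 22, 21, t, 8, 16), (v, x, 22, 21, t, 8, 19), (z, s, 37, 26, z, 22, 14), (z, s, 37, 26, z, 22, 15), (z, s, 37, 26, z, 22, 9), (z, x, 31, 40, z, 22, 14), (z, x, 31, 40, z, 22, 15), (z, x, 31, 40, z, 22, 9)}
Filtering on F > 31 leaves {(z, s, 37, 26, z, 22, 14), (z, s, 37, 26, z, 22, 15), (z, s, 37, 26, z, 22, 9)}.
Keep only column(s) F, G: {(37, 14), (37, 15), (37, 9)}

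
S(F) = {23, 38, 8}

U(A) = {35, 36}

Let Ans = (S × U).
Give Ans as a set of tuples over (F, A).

{(23, 35), (23, 36), (38, 35), (38, 36), (8, 35), (8, 36)}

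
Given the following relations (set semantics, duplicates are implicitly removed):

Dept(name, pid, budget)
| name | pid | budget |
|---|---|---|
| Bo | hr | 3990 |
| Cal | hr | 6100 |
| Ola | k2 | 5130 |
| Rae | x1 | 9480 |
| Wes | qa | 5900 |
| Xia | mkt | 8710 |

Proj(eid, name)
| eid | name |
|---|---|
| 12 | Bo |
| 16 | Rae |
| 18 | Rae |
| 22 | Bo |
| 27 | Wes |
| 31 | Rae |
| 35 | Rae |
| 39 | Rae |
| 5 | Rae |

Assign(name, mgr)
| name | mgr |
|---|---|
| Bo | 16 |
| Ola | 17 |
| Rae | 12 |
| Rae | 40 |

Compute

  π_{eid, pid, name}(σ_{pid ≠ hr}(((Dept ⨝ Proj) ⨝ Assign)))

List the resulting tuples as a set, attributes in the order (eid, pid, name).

{(16, x1, Rae), (18, x1, Rae), (31, x1, Rae), (35, x1, Rae), (39, x1, Rae), (5, x1, Rae)}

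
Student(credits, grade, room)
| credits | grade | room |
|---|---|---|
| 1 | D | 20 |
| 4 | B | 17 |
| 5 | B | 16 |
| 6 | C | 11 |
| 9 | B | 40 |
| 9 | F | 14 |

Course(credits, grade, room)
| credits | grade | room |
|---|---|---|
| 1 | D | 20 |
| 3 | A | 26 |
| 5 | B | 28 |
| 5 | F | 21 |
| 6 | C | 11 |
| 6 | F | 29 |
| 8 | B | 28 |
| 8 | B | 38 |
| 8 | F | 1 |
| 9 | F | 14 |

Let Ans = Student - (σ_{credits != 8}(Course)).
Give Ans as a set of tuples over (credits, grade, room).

{(4, B, 17), (5, B, 16), (9, B, 40)}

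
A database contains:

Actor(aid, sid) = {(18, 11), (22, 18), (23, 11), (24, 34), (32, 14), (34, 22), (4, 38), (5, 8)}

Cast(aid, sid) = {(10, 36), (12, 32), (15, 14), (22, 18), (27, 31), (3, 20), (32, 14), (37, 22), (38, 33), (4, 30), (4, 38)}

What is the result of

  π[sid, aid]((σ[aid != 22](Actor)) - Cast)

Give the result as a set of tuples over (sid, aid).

Selection aid != 22: {(18, 11), (23, 11), (24, 34), (32, 14), (34, 22), (4, 38), (5, 8)}
Difference: {(18, 11), (23, 11), (24, 34), (32, 14), (34, 22), (4, 38), (5, 8)} with {(10, 36), (12, 32), (15, 14), (22, 18), (27, 31), (3, 20), (32, 14), (37, 22), (38, 33), (4, 30), (4, 38)} → {(18, 11), (23, 11), (24, 34), (34, 22), (5, 8)}
π_{sid, aid} gives {(11, 18), (11, 23), (22, 34), (34, 24), (8, 5)}.

{(11, 18), (11, 23), (22, 34), (34, 24), (8, 5)}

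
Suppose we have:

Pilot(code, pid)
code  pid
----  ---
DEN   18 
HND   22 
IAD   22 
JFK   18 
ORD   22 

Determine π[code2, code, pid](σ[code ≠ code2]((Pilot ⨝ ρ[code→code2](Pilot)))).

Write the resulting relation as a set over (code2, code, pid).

{(DEN, JFK, 18), (HND, IAD, 22), (HND, ORD, 22), (IAD, HND, 22), (IAD, ORD, 22), (JFK, DEN, 18), (ORD, HND, 22), (ORD, IAD, 22)}

ρ[code→code2]: schema becomes (code2, pid); tuples unchanged.
Pilot ⋈ ρ[code→code2](Pilot) (natural join on pid): {(DEN, 18, DEN), (DEN, 18, JFK), (HND, 22, HND), (HND, 22, IAD), (HND, 22, ORD), (IAD, 22, HND), (IAD, 22, IAD), (IAD, 22, ORD), (JFK, 18, DEN), (JFK, 18, JFK), (ORD, 22, HND), (ORD, 22, IAD), (ORD, 22, ORD)}
σ[code ≠ code2]: keep tuples satisfying code ≠ code2 → {(DEN, 18, JFK), (HND, 22, IAD), (HND, 22, ORD), (IAD, 22, HND), (IAD, 22, ORD), (JFK, 18, DEN), (ORD, 22, HND), (ORD, 22, IAD)}
Keep only column(s) code2, code, pid: {(DEN, JFK, 18), (HND, IAD, 22), (HND, ORD, 22), (IAD, HND, 22), (IAD, ORD, 22), (JFK, DEN, 18), (ORD, HND, 22), (ORD, IAD, 22)}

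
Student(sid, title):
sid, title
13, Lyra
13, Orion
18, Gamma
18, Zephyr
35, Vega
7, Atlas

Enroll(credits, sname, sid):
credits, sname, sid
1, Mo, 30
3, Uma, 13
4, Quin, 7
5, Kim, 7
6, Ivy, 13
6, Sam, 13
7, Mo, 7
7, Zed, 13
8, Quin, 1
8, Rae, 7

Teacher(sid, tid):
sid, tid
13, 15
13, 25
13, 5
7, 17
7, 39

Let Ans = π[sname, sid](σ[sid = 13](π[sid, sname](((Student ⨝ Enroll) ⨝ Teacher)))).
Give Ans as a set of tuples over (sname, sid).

Joining Student and Enroll on sid yields {(13, Lyra, 3, Uma), (13, Lyra, 6, Ivy), (13, Lyra, 6, Sam), (13, Lyra, 7, Zed), (13, Orion, 3, Uma), (13, Orion, 6, Ivy), (13, Orion, 6, Sam), (13, Orion, 7, Zed), (7, Atlas, 4, Quin), (7, Atlas, 5, Kim), (7, Atlas, 7, Mo), (7, Atlas, 8, Rae)}.
Joining (Student ⨝ Enroll) and Teacher on sid yields {(13, Lyra, 3, Uma, 15), (13, Lyra, 3, Uma, 25), (13, Lyra, 3, Uma, 5), (13, Lyra, 6, Ivy, 15), (13, Lyra, 6, Ivy, 25), (13, Lyra, 6, Ivy, 5), (13, Lyra, 6, Sam, 15), (13, Lyra, 6, Sam, 25), (13, Lyra, 6, Sam, 5), (13, Lyra, 7, Zed, 15), (13, Lyra, 7, Zed, 25), (13, Lyra, 7, Zed, 5), (13, Orion, 3, Uma, 15), (13, Orion, 3, Uma, 25), (13, Orion, 3, Uma, 5), (13, Orion, 6, Ivy, 15), (13, Orion, 6, Ivy, 25), (13, Orion, 6, Ivy, 5), (13, Orion, 6, Sam, 15), (13, Orion, 6, Sam, 25), (13, Orion, 6, Sam, 5), (13, Orion, 7, Zed, 15), (13, Orion, 7, Zed, 25), (13, Orion, 7, Zed, 5), (7, Atlas, 4, Quin, 17), (7, Atlas, 4, Quin, 39), (7, Atlas, 5, Kim, 17), (7, Atlas, 5, Kim, 39), (7, Atlas, 7, Mo, 17), (7, Atlas, 7, Mo, 39), (7, Atlas, 8, Rae, 17), (7, Atlas, 8, Rae, 39)}.
π[sid, sname]: project onto (sid, sname) (24 duplicate(s) eliminated) → {(13, Ivy), (13, Sam), (13, Uma), (13, Zed), (7, Kim), (7, Mo), (7, Quin), (7, Rae)}
Apply σ_{sid = 13}; surviving tuples: {(13, Ivy), (13, Sam), (13, Uma), (13, Zed)}
π[sname, sid]: project onto (sname, sid) → {(Ivy, 13), (Sam, 13), (Uma, 13), (Zed, 13)}

{(Ivy, 13), (Sam, 13), (Uma, 13), (Zed, 13)}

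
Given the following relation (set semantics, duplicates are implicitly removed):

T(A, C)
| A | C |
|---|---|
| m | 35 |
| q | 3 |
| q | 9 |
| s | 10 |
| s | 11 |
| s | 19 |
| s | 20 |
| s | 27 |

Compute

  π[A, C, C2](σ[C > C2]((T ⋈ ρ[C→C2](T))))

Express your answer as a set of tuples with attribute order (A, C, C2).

ρ[C→C2]: schema becomes (A, C2); tuples unchanged.
T ⋈ ρ[C→C2](T) (natural join on A): {(m, 35, 35), (q, 3, 3), (q, 3, 9), (q, 9, 3), (q, 9, 9), (s, 10, 10), (s, 10, 11), (s, 10, 19), (s, 10, 20), (s, 10, 27), (s, 11, 10), (s, 11, 11), (s, 11, 19), (s, 11, 20), (s, 11, 27), (s, 19, 10), (s, 19, 11), (s, 19, 19), (s, 19, 20), (s, 19, 27), (s, 20, 10), (s, 20, 11), (s, 20, 19), (s, 20, 20), (s, 20, 27), (s, 27, 10), (s, 27, 11), (s, 27, 19), (s, 27, 20), (s, 27, 27)}
σ[C > C2]: keep tuples satisfying C > C2 → {(q, 9, 3), (s, 11, 10), (s, 19, 10), (s, 19, 11), (s, 20, 10), (s, 20, 11), (s, 20, 19), (s, 27, 10), (s, 27, 11), (s, 27, 19), (s, 27, 20)}
π[A, C, C2]: project onto (A, C, C2) → {(q, 9, 3), (s, 11, 10), (s, 19, 10), (s, 19, 11), (s, 20, 10), (s, 20, 11), (s, 20, 19), (s, 27, 10), (s, 27, 11), (s, 27, 19), (s, 27, 20)}

{(q, 9, 3), (s, 11, 10), (s, 19, 10), (s, 19, 11), (s, 20, 10), (s, 20, 11), (s, 20, 19), (s, 27, 10), (s, 27, 11), (s, 27, 19), (s, 27, 20)}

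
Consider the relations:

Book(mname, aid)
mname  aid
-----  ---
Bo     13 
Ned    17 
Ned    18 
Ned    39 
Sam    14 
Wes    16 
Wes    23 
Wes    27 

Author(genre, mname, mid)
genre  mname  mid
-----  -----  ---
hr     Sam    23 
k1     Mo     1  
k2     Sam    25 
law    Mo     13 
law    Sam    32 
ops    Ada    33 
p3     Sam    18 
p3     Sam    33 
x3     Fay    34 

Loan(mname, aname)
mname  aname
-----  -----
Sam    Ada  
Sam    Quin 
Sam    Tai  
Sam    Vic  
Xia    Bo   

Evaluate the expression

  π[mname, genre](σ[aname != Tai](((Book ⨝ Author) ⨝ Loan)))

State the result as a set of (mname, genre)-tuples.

Joining Book and Author on mname yields {(Sam, 14, hr, 23), (Sam, 14, k2, 25), (Sam, 14, law, 32), (Sam, 14, p3, 18), (Sam, 14, p3, 33)}.
Joining (Book ⨝ Author) and Loan on mname yields {(Sam, 14, hr, 23, Ada), (Sam, 14, hr, 23, Quin), (Sam, 14, hr, 23, Tai), (Sam, 14, hr, 23, Vic), (Sam, 14, k2, 25, Ada), (Sam, 14, k2, 25, Quin), (Sam, 14, k2, 25, Tai), (Sam, 14, k2, 25, Vic), (Sam, 14, law, 32, Ada), (Sam, 14, law, 32, Quin), (Sam, 14, law, 32, Tai), (Sam, 14, law, 32, Vic), (Sam, 14, p3, 18, Ada), (Sam, 14, p3, 18, Quin), (Sam, 14, p3, 18, Tai), (Sam, 14, p3, 18, Vic), (Sam, 14, p3, 33, Ada), (Sam, 14, p3, 33, Quin), (Sam, 14, p3, 33, Tai), (Sam, 14, p3, 33, Vic)}.
Filtering on aname != Tai leaves {(Sam, 14, hr, 23, Ada), (Sam, 14, hr, 23, Quin), (Sam, 14, hr, 23, Vic), (Sam, 14, k2, 25, Ada), (Sam, 14, k2, 25, Quin), (Sam, 14, k2, 25, Vic), (Sam, 14, law, 32, Ada), (Sam, 14, law, 32, Quin), (Sam, 14, law, 32, Vic), (Sam, 14, p3, 18, Ada), (Sam, 14, p3, 18, Quin), (Sam, 14, p3, 18, Vic), (Sam, 14, p3, 33, Ada), (Sam, 14, p3, 33, Quin), (Sam, 14, p3, 33, Vic)}.
π[mname, genre]: project onto (mname, genre) (11 duplicate(s) eliminated) → {(Sam, hr), (Sam, k2), (Sam, law), (Sam, p3)}

{(Sam, hr), (Sam, k2), (Sam, law), (Sam, p3)}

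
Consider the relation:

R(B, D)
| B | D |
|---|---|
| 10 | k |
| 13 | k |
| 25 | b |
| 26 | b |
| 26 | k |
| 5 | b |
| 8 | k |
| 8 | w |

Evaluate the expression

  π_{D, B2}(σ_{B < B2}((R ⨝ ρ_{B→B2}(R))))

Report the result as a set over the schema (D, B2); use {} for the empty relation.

ρ[B→B2]: schema becomes (B2, D); tuples unchanged.
R ⋈ ρ_{B→B2}(R) (natural join on D): {(10, k, 10), (10, k, 13), (10, k, 26), (10, k, 8), (13, k, 10), (13, k, 13), (13, k, 26), (13, k, 8), (25, b, 25), (25, b, 26), (25, b, 5), (26, b, 25), (26, b, 26), (26, b, 5), (26, k, 10), (26, k, 13), (26, k, 26), (26, k, 8), (5, b, 25), (5, b, 26), (5, b, 5), (8, k, 10), (8, k, 13), (8, k, 26), (8, k, 8), (8, w, 8)}
Selection B < B2: {(10, k, 13), (10, k, 26), (13, k, 26), (25, b, 26), (5, b, 25), (5, b, 26), (8, k, 10), (8, k, 13), (8, k, 26)}
π[D, B2]: project onto (D, B2) (4 duplicate(s) eliminated) → {(b, 25), (b, 26), (k, 10), (k, 13), (k, 26)}

{(b, 25), (b, 26), (k, 10), (k, 13), (k, 26)}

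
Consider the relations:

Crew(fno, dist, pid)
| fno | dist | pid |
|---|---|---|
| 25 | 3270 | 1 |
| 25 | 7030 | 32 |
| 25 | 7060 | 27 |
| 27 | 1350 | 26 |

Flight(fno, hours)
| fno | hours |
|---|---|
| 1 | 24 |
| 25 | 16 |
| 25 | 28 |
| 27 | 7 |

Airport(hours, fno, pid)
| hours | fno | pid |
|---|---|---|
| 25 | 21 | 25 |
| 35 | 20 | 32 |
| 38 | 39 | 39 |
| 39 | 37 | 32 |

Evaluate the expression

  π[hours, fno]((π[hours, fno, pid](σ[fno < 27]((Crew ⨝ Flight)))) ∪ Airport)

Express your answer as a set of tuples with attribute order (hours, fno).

{(16, 25), (25, 21), (28, 25), (35, 20), (38, 39), (39, 37)}

Joining Crew and Flight on fno yields {(25, 3270, 1, 16), (25, 3270, 1, 28), (25, 7030, 32, 16), (25, 7030, 32, 28), (25, 7060, 27, 16), (25, 7060, 27, 28), (27, 1350, 26, 7)}.
σ[fno < 27]: keep tuples satisfying fno < 27 → {(25, 3270, 1, 16), (25, 3270, 1, 28), (25, 7030, 32, 16), (25, 7030, 32, 28), (25, 7060, 27, 16), (25, 7060, 27, 28)}
π_{hours, fno, pid} gives {(16, 25, 1), (16, 25, 27), (16, 25, 32), (28, 25, 1), (28, 25, 27), (28, 25, 32)}.
Taking the union: {(16, 25, 1), (16, 25, 27), (16, 25, 32), (25, 21, 25), (28, 25, 1), (28, 25, 27), (28, 25, 32), (35, 20, 32), (38, 39, 39), (39, 37, 32)}
π_{hours, fno} gives {(16, 25), (25, 21), (28, 25), (35, 20), (38, 39), (39, 37)} (4 duplicate(s) eliminated).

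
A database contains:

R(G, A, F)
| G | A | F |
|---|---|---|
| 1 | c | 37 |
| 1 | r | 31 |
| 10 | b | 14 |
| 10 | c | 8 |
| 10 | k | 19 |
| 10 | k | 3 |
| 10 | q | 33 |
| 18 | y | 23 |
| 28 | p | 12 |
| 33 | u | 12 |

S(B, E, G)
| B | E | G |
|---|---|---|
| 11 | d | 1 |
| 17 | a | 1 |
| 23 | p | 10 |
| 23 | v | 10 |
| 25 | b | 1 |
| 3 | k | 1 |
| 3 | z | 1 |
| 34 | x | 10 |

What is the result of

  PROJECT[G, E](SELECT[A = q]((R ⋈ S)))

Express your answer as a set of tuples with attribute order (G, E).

R ⋈ S (natural join on G): {(1, c, 37, 11, d), (1, c, 37, 17, a), (1, c, 37, 25, b), (1, c, 37, 3, k), (1, c, 37, 3, z), (1, r, 31, 11, d), (1, r, 31, 17, a), (1, r, 31, 25, b), (1, r, 31, 3, k), (1, r, 31, 3, z), (10, b, 14, 23, p), (10, b, 14, 23, v), (10, b, 14, 34, x), (10, c, 8, 23, p), (10, c, 8, 23, v), (10, c, 8, 34, x), (10, k, 19, 23, p), (10, k, 19, 23, v), (10, k, 19, 34, x), (10, k, 3, 23, p), (10, k, 3, 23, v), (10, k, 3, 34, x), (10, q, 33, 23, p), (10, q, 33, 23, v), (10, q, 33, 34, x)}
Filtering on A = q leaves {(10, q, 33, 23, p), (10, q, 33, 23, v), (10, q, 33, 34, x)}.
Projecting to G, E: {(10, p), (10, v), (10, x)}

{(10, p), (10, v), (10, x)}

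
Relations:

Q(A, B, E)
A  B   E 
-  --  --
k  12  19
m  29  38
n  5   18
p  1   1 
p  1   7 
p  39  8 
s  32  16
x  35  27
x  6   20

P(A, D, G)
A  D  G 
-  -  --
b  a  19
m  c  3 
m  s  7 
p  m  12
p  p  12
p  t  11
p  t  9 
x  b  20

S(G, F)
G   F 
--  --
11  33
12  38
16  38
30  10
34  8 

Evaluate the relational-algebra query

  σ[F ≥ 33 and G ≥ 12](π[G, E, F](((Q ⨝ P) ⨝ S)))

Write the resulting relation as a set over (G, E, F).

{(12, 1, 38), (12, 7, 38), (12, 8, 38)}

Q ⋈ P (natural join on A): {(m, 29, 38, c, 3), (m, 29, 38, s, 7), (p, 1, 1, m, 12), (p, 1, 1, p, 12), (p, 1, 1, t, 11), (p, 1, 1, t, 9), (p, 1, 7, m, 12), (p, 1, 7, p, 12), (p, 1, 7, t, 11), (p, 1, 7, t, 9), (p, 39, 8, m, 12), (p, 39, 8, p, 12), (p, 39, 8, t, 11), (p, 39, 8, t, 9), (x, 35, 27, b, 20), (x, 6, 20, b, 20)}
(Q ⨝ P) ⋈ S (natural join on G): {(p, 1, 1, m, 12, 38), (p, 1, 1, p, 12, 38), (p, 1, 1, t, 11, 33), (p, 1, 7, m, 12, 38), (p, 1, 7, p, 12, 38), (p, 1, 7, t, 11, 33), (p, 39, 8, m, 12, 38), (p, 39, 8, p, 12, 38), (p, 39, 8, t, 11, 33)}
π_{G, E, F} gives {(11, 1, 33), (11, 7, 33), (11, 8, 33), (12, 1, 38), (12, 7, 38), (12, 8, 38)} (3 duplicate(s) eliminated).
Apply σ_{F ≥ 33 and G ≥ 12}; surviving tuples: {(12, 1, 38), (12, 7, 38), (12, 8, 38)}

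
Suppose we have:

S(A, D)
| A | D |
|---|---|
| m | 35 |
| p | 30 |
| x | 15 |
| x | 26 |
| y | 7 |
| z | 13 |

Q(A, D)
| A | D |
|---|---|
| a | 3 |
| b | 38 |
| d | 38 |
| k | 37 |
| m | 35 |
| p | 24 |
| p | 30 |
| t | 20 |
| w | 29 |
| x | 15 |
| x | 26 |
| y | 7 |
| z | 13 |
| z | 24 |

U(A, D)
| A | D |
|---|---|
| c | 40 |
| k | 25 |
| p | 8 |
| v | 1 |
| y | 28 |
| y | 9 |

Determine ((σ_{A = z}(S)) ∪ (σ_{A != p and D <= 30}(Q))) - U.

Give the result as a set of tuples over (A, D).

Apply σ_{A = z}; surviving tuples: {(z, 13)}
Apply σ_{A != p and D <= 30}; surviving tuples: {(a, 3), (t, 20), (w, 29), (x, 15), (x, 26), (y, 7), (z, 13), (z, 24)}
Set union of the two operands is {(a, 3), (t, 20), (w, 29), (x, 15), (x, 26), (y, 7), (z, 13), (z, 24)}.
Set difference of the two operands is {(a, 3), (t, 20), (w, 29), (x, 15), (x, 26), (y, 7), (z, 13), (z, 24)}.

{(a, 3), (t, 20), (w, 29), (x, 15), (x, 26), (y, 7), (z, 13), (z, 24)}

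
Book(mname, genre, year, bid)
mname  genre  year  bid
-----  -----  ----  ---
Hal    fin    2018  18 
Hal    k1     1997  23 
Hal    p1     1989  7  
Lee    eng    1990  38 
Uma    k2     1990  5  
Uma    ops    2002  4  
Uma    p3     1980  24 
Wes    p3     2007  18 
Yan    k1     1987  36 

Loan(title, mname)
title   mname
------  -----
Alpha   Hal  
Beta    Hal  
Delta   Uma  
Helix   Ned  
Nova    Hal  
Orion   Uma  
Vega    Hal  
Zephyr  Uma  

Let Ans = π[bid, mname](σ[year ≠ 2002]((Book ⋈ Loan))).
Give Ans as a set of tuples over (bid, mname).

{(18, Hal), (23, Hal), (24, Uma), (5, Uma), (7, Hal)}

Natural join on mname: {(Hal, fin, 2018, 18, Alpha), (Hal, fin, 2018, 18, Beta), (Hal, fin, 2018, 18, Nova), (Hal, fin, 2018, 18, Vega), (Hal, k1, 1997, 23, Alpha), (Hal, k1, 1997, 23, Beta), (Hal, k1, 1997, 23, Nova), (Hal, k1, 1997, 23, Vega), (Hal, p1, 1989, 7, Alpha), (Hal, p1, 1989, 7, Beta), (Hal, p1, 1989, 7, Nova), (Hal, p1, 1989, 7, Vega), (Uma, k2, 1990, 5, Delta), (Uma, k2, 1990, 5, Orion), (Uma, k2, 1990, 5, Zephyr), (Uma, ops, 2002, 4, Delta), (Uma, ops, 2002, 4, Orion), (Uma, ops, 2002, 4, Zephyr), (Uma, p3, 1980, 24, Delta), (Uma, p3, 1980, 24, Orion), (Uma, p3, 1980, 24, Zephyr)}
Selection year ≠ 2002: {(Hal, fin, 2018, 18, Alpha), (Hal, fin, 2018, 18, Beta), (Hal, fin, 2018, 18, Nova), (Hal, fin, 2018, 18, Vega), (Hal, k1, 1997, 23, Alpha), (Hal, k1, 1997, 23, Beta), (Hal, k1, 1997, 23, Nova), (Hal, k1, 1997, 23, Vega), (Hal, p1, 1989, 7, Alpha), (Hal, p1, 1989, 7, Beta), (Hal, p1, 1989, 7, Nova), (Hal, p1, 1989, 7, Vega), (Uma, k2, 1990, 5, Delta), (Uma, k2, 1990, 5, Orion), (Uma, k2, 1990, 5, Zephyr), (Uma, p3, 1980, 24, Delta), (Uma, p3, 1980, 24, Orion), (Uma, p3, 1980, 24, Zephyr)}
Keep only column(s) bid, mname (13 duplicate(s) eliminated): {(18, Hal), (23, Hal), (24, Uma), (5, Uma), (7, Hal)}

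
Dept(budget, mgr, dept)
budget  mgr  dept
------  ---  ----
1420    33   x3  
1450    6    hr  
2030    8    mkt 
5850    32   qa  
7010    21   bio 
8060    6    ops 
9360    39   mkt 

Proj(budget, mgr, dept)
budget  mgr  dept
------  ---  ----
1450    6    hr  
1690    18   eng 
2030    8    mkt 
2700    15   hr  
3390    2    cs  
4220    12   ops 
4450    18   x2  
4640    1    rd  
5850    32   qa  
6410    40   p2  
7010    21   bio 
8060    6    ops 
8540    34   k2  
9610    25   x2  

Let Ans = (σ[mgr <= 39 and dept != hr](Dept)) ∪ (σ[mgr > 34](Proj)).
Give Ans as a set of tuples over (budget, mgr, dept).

{(1420, 33, x3), (2030, 8, mkt), (5850, 32, qa), (6410, 40, p2), (7010, 21, bio), (8060, 6, ops), (9360, 39, mkt)}

σ[mgr <= 39 and dept != hr]: keep tuples satisfying mgr <= 39 and dept != hr → {(1420, 33, x3), (2030, 8, mkt), (5850, 32, qa), (7010, 21, bio), (8060, 6, ops), (9360, 39, mkt)}
σ[mgr > 34]: keep tuples satisfying mgr > 34 → {(6410, 40, p2)}
Taking the union: {(1420, 33, x3), (2030, 8, mkt), (5850, 32, qa), (6410, 40, p2), (7010, 21, bio), (8060, 6, ops), (9360, 39, mkt)}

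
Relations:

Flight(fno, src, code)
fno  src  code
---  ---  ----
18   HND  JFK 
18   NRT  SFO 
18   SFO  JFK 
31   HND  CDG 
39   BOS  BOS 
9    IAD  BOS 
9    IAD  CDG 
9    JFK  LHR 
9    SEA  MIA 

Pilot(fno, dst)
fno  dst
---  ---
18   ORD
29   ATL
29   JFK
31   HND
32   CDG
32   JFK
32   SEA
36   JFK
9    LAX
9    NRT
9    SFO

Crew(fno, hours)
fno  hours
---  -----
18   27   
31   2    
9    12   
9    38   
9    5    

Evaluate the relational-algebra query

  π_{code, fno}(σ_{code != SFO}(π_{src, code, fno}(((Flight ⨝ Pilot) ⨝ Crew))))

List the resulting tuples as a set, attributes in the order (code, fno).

{(BOS, 9), (CDG, 31), (CDG, 9), (JFK, 18), (LHR, 9), (MIA, 9)}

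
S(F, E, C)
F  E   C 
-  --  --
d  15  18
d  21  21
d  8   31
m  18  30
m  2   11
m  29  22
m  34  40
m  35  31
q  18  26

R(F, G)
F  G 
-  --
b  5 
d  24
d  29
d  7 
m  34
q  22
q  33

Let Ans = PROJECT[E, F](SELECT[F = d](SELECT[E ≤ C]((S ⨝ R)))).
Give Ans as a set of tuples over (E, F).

{(15, d), (21, d), (8, d)}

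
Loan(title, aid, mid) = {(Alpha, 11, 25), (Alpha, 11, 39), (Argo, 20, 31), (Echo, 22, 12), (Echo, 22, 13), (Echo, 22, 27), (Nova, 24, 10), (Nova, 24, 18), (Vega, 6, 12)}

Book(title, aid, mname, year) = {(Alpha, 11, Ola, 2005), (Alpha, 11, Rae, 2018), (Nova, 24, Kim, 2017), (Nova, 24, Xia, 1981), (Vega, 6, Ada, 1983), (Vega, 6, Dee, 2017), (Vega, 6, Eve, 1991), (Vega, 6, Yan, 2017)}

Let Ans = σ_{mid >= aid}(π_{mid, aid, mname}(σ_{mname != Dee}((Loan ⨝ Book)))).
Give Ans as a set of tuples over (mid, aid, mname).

{(12, 6, Ada), (12, 6, Eve), (12, 6, Yan), (25, 11, Ola), (25, 11, Rae), (39, 11, Ola), (39, 11, Rae)}

Loan ⋈ Book (natural join on title, aid): {(Alpha, 11, 25, Ola, 2005), (Alpha, 11, 25, Rae, 2018), (Alpha, 11, 39, Ola, 2005), (Alpha, 11, 39, Rae, 2018), (Nova, 24, 10, Kim, 2017), (Nova, 24, 10, Xia, 1981), (Nova, 24, 18, Kim, 2017), (Nova, 24, 18, Xia, 1981), (Vega, 6, 12, Ada, 1983), (Vega, 6, 12, Dee, 2017), (Vega, 6, 12, Eve, 1991), (Vega, 6, 12, Yan, 2017)}
Apply σ_{mname != Dee}; surviving tuples: {(Alpha, 11, 25, Ola, 2005), (Alpha, 11, 25, Rae, 2018), (Alpha, 11, 39, Ola, 2005), (Alpha, 11, 39, Rae, 2018), (Nova, 24, 10, Kim, 2017), (Nova, 24, 10, Xia, 1981), (Nova, 24, 18, Kim, 2017), (Nova, 24, 18, Xia, 1981), (Vega, 6, 12, Ada, 1983), (Vega, 6, 12, Eve, 1991), (Vega, 6, 12, Yan, 2017)}
π_{mid, aid, mname} gives {(10, 24, Kim), (10, 24, Xia), (12, 6, Ada), (12, 6, Eve), (12, 6, Yan), (18, 24, Kim), (18, 24, Xia), (25, 11, Ola), (25, 11, Rae), (39, 11, Ola), (39, 11, Rae)}.
Apply σ_{mid >= aid}; surviving tuples: {(12, 6, Ada), (12, 6, Eve), (12, 6, Yan), (25, 11, Ola), (25, 11, Rae), (39, 11, Ola), (39, 11, Rae)}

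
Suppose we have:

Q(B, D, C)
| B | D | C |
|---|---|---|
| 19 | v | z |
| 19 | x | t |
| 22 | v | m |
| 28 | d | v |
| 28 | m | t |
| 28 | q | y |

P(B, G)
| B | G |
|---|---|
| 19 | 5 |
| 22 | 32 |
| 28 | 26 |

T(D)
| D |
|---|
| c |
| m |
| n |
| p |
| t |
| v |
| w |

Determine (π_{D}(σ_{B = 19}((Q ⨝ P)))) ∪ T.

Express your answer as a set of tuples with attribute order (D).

{c, m, n, p, t, v, w, x}

Q ⋈ P (natural join on B): {(19, v, z, 5), (19, x, t, 5), (22, v, m, 32), (28, d, v, 26), (28, m, t, 26), (28, q, y, 26)}
Apply σ_{B = 19}; surviving tuples: {(19, v, z, 5), (19, x, t, 5)}
Keep only column(s) D: {v, x}
Taking the union: {c, m, n, p, t, v, w, x}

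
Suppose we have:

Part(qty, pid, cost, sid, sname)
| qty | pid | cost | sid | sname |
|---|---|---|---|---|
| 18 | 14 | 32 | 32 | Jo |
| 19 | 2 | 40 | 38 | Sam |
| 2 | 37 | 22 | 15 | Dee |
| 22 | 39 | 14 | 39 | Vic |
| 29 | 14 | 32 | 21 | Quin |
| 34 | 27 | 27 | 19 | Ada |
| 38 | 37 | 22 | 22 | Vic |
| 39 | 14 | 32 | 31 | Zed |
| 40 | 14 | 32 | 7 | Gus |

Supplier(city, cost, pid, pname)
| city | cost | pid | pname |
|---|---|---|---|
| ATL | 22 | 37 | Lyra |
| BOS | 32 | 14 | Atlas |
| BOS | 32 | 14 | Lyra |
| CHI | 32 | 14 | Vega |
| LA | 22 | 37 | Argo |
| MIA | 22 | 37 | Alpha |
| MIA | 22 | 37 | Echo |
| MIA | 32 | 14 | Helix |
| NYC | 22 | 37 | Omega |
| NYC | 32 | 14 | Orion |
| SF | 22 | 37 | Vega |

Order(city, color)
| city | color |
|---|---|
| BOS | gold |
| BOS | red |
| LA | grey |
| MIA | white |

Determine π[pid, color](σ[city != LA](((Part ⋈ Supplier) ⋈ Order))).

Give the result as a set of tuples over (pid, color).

{(14, gold), (14, red), (14, white), (37, white)}

Joining Part and Supplier on pid, cost yields {(18, 14, 32, 32, Jo, BOS, Atlas), (18, 14, 32, 32, Jo, BOS, Lyra), (18, 14, 32, 32, Jo, CHI, Vega), (18, 14, 32, 32, Jo, MIA, Helix), (18, 14, 32, 32, Jo, NYC, Orion), (2, 37, 22, 15, Dee, ATL, Lyra), (2, 37, 22, 15, Dee, LA, Argo), (2, 37, 22, 15, Dee, MIA, Alpha), (2, 37, 22, 15, Dee, MIA, Echo), (2, 37, 22, 15, Dee, NYC, Omega), (2, 37, 22, 15, Dee, SF, Vega), (29, 14, 32, 21, Quin, BOS, Atlas), (29, 14, 32, 21, Quin, BOS, Lyra), (29, 14, 32, 21, Quin, CHI, Vega), (29, 14, 32, 21, Quin, MIA, Helix), (29, 14, 32, 21, Quin, NYC, Orion), (38, 37, 22, 22, Vic, ATL, Lyra), (38, 37, 22, 22, Vic, LA, Argo), (38, 37, 22, 22, Vic, MIA, Alpha), (38, 37, 22, 22, Vic, MIA, Echo), (38, 37, 22, 22, Vic, NYC, Omega), (38, 37, 22, 22, Vic, SF, Vega), (39, 14, 32, 31, Zed, BOS, Atlas), (39, 14, 32, 31, Zed, BOS, Lyra), (39, 14, 32, 31, Zed, CHI, Vega), (39, 14, 32, 31, Zed, MIA, Helix), (39, 14, 32, 31, Zed, NYC, Orion), (40, 14, 32, 7, Gus, BOS, Atlas), (40, 14, 32, 7, Gus, BOS, Lyra), (40, 14, 32, 7, Gus, CHI, Vega), (40, 14, 32, 7, Gus, MIA, Helix), (40, 14, 32, 7, Gus, NYC, Orion)}.
Joining (Part ⋈ Supplier) and Order on city yields {(18, 14, 32, 32, Jo, BOS, Atlas, gold), (18, 14, 32, 32, Jo, BOS, Atlas, red), (18, 14, 32, 32, Jo, BOS, Lyra, gold), (18, 14, 32, 32, Jo, BOS, Lyra, red), (18, 14, 32, 32, Jo, MIA, Helix, white), (2, 37, 22, 15, Dee, LA, Argo, grey), (2, 37, 22, 15, Dee, MIA, Alpha, white), (2, 37, 22, 15, Dee, MIA, Echo, white), (29, 14, 32, 21, Quin, BOS, Atlas, gold), (29, 14, 32, 21, Quin, BOS, Atlas, red), (29, 14, 32, 21, Quin, BOS, Lyra, gold), (29, 14, 32, 21, Quin, BOS, Lyra, red), (29, 14, 32, 21, Quin, MIA, Helix, white), (38, 37, 22, 22, Vic, LA, Argo, grey), (38, 37, 22, 22, Vic, MIA, Alpha, white), (38, 37, 22, 22, Vic, MIA, Echo, white), (39, 14, 32, 31, Zed, BOS, Atlas, gold), (39, 14, 32, 31, Zed, BOS, Atlas, red), (39, 14, 32, 31, Zed, BOS, Lyra, gold), (39, 14, 32, 31, Zed, BOS, Lyra, red), (39, 14, 32, 31, Zed, MIA, Helix, white), (40, 14, 32, 7, Gus, BOS, Atlas, gold), (40, 14, 32, 7, Gus, BOS, Atlas, red), (40, 14, 32, 7, Gus, BOS, Lyra, gold), (40, 14, 32, 7, Gus, BOS, Lyra, red), (40, 14, 32, 7, Gus, MIA, Helix, white)}.
Apply σ_{city != LA}; surviving tuples: {(18, 14, 32, 32, Jo, BOS, Atlas, gold), (18, 14, 32, 32, Jo, BOS, Atlas, red), (18, 14, 32, 32, Jo, BOS, Lyra, gold), (18, 14, 32, 32, Jo, BOS, Lyra, red), (18, 14, 32, 32, Jo, MIA, Helix, white), (2, 37, 22, 15, Dee, MIA, Alpha, white), (2, 37, 22, 15, Dee, MIA, Echo, white), (29, 14, 32, 21, Quin, BOS, Atlas, gold), (29, 14, 32, 21, Quin, BOS, Atlas, red), (29, 14, 32, 21, Quin, BOS, Lyra, gold), (29, 14, 32, 21, Quin, BOS, Lyra, red), (29, 14, 32, 21, Quin, MIA, Helix, white), (38, 37, 22, 22, Vic, MIA, Alpha, white), (38, 37, 22, 22, Vic, MIA, Echo, white), (39, 14, 32, 31, Zed, BOS, Atlas, gold), (39, 14, 32, 31, Zed, BOS, Atlas, red), (39, 14, 32, 31, Zed, BOS, Lyra, gold), (39, 14, 32, 31, Zed, BOS, Lyra, red), (39, 14, 32, 31, Zed, MIA, Helix, white), (40, 14, 32, 7, Gus, BOS, Atlas, gold), (40, 14, 32, 7, Gus, BOS, Atlas, red), (40, 14, 32, 7, Gus, BOS, Lyra, gold), (40, 14, 32, 7, Gus, BOS, Lyra, red), (40, 14, 32, 7, Gus, MIA, Helix, white)}
Keep only column(s) pid, color (20 duplicate(s) eliminated): {(14, gold), (14, red), (14, white), (37, white)}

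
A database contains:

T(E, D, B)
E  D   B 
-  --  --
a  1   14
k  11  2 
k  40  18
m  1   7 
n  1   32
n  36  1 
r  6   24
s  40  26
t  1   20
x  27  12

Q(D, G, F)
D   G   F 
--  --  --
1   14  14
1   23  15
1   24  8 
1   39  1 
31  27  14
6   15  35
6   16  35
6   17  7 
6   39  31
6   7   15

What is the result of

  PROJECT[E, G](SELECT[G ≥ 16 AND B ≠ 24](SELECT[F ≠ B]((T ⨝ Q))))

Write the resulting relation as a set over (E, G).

T ⋈ Q (natural join on D): {(a, 1, 14, 14, 14), (a, 1, 14, 23, 15), (a, 1, 14, 24, 8), (a, 1, 14, 39, 1), (m, 1, 7, 14, 14), (m, 1, 7, 23, 15), (m, 1, 7, 24, 8), (m, 1, 7, 39, 1), (n, 1, 32, 14, 14), (n, 1, 32, 23, 15), (n, 1, 32, 24, 8), (n, 1, 32, 39, 1), (r, 6, 24, 15, 35), (r, 6, 24, 16, 35), (r, 6, 24, 17, 7), (r, 6, 24, 39, 31), (r, 6, 24, 7, 15), (t, 1, 20, 14, 14), (t, 1, 20, 23, 15), (t, 1, 20, 24, 8), (t, 1, 20, 39, 1)}
Selection F ≠ B: {(a, 1, 14, 23, 15), (a, 1, 14, 24, 8), (a, 1, 14, 39, 1), (m, 1, 7, 14, 14), (m, 1, 7, 23, 15), (m, 1, 7, 24, 8), (m, 1, 7, 39, 1), (n, 1, 32, 14, 14), (n, 1, 32, 23, 15), (n, 1, 32, 24, 8), (n, 1, 32, 39, 1), (r, 6, 24, 15, 35), (r, 6, 24, 16, 35), (r, 6, 24, 17, 7), (r, 6, 24, 39, 31), (r, 6, 24, 7, 15), (t, 1, 20, 14, 14), (t, 1, 20, 23, 15), (t, 1, 20, 24, 8), (t, 1, 20, 39, 1)}
Selection G ≥ 16 AND B ≠ 24: {(a, 1, 14, 23, 15), (a, 1, 14, 24, 8), (a, 1, 14, 39, 1), (m, 1, 7, 23, 15), (m, 1, 7, 24, 8), (m, 1, 7, 39, 1), (n, 1, 32, 23, 15), (n, 1, 32, 24, 8), (n, 1, 32, 39, 1), (t, 1, 20, 23, 15), (t, 1, 20, 24, 8), (t, 1, 20, 39, 1)}
π[E, G]: project onto (E, G) → {(a, 23), (a, 24), (a, 39), (m, 23), (m, 24), (m, 39), (n, 23), (n, 24), (n, 39), (t, 23), (t, 24), (t, 39)}

{(a, 23), (a, 24), (a, 39), (m, 23), (m, 24), (m, 39), (n, 23), (n, 24), (n, 39), (t, 23), (t, 24), (t, 39)}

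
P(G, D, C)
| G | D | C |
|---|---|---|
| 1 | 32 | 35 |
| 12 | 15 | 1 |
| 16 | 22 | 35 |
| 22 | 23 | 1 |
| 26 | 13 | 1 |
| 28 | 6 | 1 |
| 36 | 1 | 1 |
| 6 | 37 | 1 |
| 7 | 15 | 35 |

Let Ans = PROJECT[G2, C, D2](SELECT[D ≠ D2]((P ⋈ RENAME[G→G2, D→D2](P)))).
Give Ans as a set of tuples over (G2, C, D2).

{(1, 35, 32), (12, 1, 15), (16, 35, 22), (22, 1, 23), (26, 1, 13), (28, 1, 6), (36, 1, 1), (6, 1, 37), (7, 35, 15)}

ρ[G→G2, D→D2]: schema becomes (G2, D2, C); tuples unchanged.
P ⋈ RENAME[G→G2, D→D2](P) (natural join on C): {(1, 32, 35, 1, 32), (1, 32, 35, 16, 22), (1, 32, 35, 7, 15), (12, 15, 1, 12, 15), (12, 15, 1, 22, 23), (12, 15, 1, 26, 13), (12, 15, 1, 28, 6), (12, 15, 1, 36, 1), (12, 15, 1, 6, 37), (16, 22, 35, 1, 32), (16, 22, 35, 16, 22), (16, 22, 35, 7, 15), (22, 23, 1, 12, 15), (22, 23, 1, 22, 23), (22, 23, 1, 26, 13), (22, 23, 1, 28, 6), (22, 23, 1, 36, 1), (22, 23, 1, 6, 37), (26, 13, 1, 12, 15), (26, 13, 1, 22, 23), (26, 13, 1, 26, 13), (26, 13, 1, 28, 6), (26, 13, 1, 36, 1), (26, 13, 1, 6, 37), (28, 6, 1, 12, 15), (28, 6, 1, 22, 23), (28, 6, 1, 26, 13), (28, 6, 1, 28, 6), (28, 6, 1, 36, 1), (28, 6, 1, 6, 37), (36, 1, 1, 12, 15), (36, 1, 1, 22, 23), (36, 1, 1, 26, 13), (36, 1, 1, 28, 6), (36, 1, 1, 36, 1), (36, 1, 1, 6, 37), (6, 37, 1, 12, 15), (6, 37, 1, 22, 23), (6, 37, 1, 26, 13), (6, 37, 1, 28, 6), (6, 37, 1, 36, 1), (6, 37, 1, 6, 37), (7, 15, 35, 1, 32), (7, 15, 35, 16, 22), (7, 15, 35, 7, 15)}
σ[D ≠ D2]: keep tuples satisfying D ≠ D2 → {(1, 32, 35, 16, 22), (1, 32, 35, 7, 15), (12, 15, 1, 22, 23), (12, 15, 1, 26, 13), (12, 15, 1, 28, 6), (12, 15, 1, 36, 1), (12, 15, 1, 6, 37), (16, 22, 35, 1, 32), (16, 22, 35, 7, 15), (22, 23, 1, 12, 15), (22, 23, 1, 26, 13), (22, 23, 1, 28, 6), (22, 23, 1, 36, 1), (22, 23, 1, 6, 37), (26, 13, 1, 12, 15), (26, 13, 1, 22, 23), (26, 13, 1, 28, 6), (26, 13, 1, 36, 1), (26, 13, 1, 6, 37), (28, 6, 1, 12, 15), (28, 6, 1, 22, 23), (28, 6, 1, 26, 13), (28, 6, 1, 36, 1), (28, 6, 1, 6, 37), (36, 1, 1, 12, 15), (36, 1, 1, 22, 23), (36, 1, 1, 26, 13), (36, 1, 1, 28, 6), (36, 1, 1, 6, 37), (6, 37, 1, 12, 15), (6, 37, 1, 22, 23), (6, 37, 1, 26, 13), (6, 37, 1, 28, 6), (6, 37, 1, 36, 1), (7, 15, 35, 1, 32), (7, 15, 35, 16, 22)}
Keep only column(s) G2, C, D2 (27 duplicate(s) eliminated): {(1, 35, 32), (12, 1, 15), (16, 35, 22), (22, 1, 23), (26, 1, 13), (28, 1, 6), (36, 1, 1), (6, 1, 37), (7, 35, 15)}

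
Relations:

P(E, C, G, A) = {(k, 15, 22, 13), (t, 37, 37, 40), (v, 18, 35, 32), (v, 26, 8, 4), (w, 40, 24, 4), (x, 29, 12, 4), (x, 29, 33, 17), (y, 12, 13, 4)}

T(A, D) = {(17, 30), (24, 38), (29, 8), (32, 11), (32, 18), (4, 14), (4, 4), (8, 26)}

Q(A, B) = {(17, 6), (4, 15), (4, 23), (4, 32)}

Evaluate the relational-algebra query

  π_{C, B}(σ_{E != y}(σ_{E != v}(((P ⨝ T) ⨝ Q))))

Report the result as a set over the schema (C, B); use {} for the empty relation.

P ⋈ T (natural join on A): {(v, 18, 35, 32, 11), (v, 18, 35, 32, 18), (v, 26, 8, 4, 14), (v, 26, 8, 4, 4), (w, 40, 24, 4, 14), (w, 40, 24, 4, 4), (x, 29, 12, 4, 14), (x, 29, 12, 4, 4), (x, 29, 33, 17, 30), (y, 12, 13, 4, 14), (y, 12, 13, 4, 4)}
(P ⨝ T) ⋈ Q (natural join on A): {(v, 26, 8, 4, 14, 15), (v, 26, 8, 4, 14, 23), (v, 26, 8, 4, 14, 32), (v, 26, 8, 4, 4, 15), (v, 26, 8, 4, 4, 23), (v, 26, 8, 4, 4, 32), (w, 40, 24, 4, 14, 15), (w, 40, 24, 4, 14, 23), (w, 40, 24, 4, 14, 32), (w, 40, 24, 4, 4, 15), (w, 40, 24, 4, 4, 23), (w, 40, 24, 4, 4, 32), (x, 29, 12, 4, 14, 15), (x, 29, 12, 4, 14, 23), (x, 29, 12, 4, 14, 32), (x, 29, 12, 4, 4, 15), (x, 29, 12, 4, 4, 23), (x, 29, 12, 4, 4, 32), (x, 29, 33, 17, 30, 6), (y, 12, 13, 4, 14, 15), (y, 12, 13, 4, 14, 23), (y, 12, 13, 4, 14, 32), (y, 12, 13, 4, 4, 15), (y, 12, 13, 4, 4, 23), (y, 12, 13, 4, 4, 32)}
Filtering on E != v leaves {(w, 40, 24, 4, 14, 15), (w, 40, 24, 4, 14, 23), (w, 40, 24, 4, 14, 32), (w, 40, 24, 4, 4, 15), (w, 40, 24, 4, 4, 23), (w, 40, 24, 4, 4, 32), (x, 29, 12, 4, 14, 15), (x, 29, 12, 4, 14, 23), (x, 29, 12, 4, 14, 32), (x, 29, 12, 4, 4, 15), (x, 29, 12, 4, 4, 23), (x, 29, 12, 4, 4, 32), (x, 29, 33, 17, 30, 6), (y, 12, 13, 4, 14, 15), (y, 12, 13, 4, 14, 23), (y, 12, 13, 4, 14, 32), (y, 12, 13, 4, 4, 15), (y, 12, 13, 4, 4, 23), (y, 12, 13, 4, 4, 32)}.
Filtering on E != y leaves {(w, 40, 24, 4, 14, 15), (w, 40, 24, 4, 14, 23), (w, 40, 24, 4, 14, 32), (w, 40, 24, 4, 4, 15), (w, 40, 24, 4, 4, 23), (w, 40, 24, 4, 4, 32), (x, 29, 12, 4, 14, 15), (x, 29, 12, 4, 14, 23), (x, 29, 12, 4, 14, 32), (x, 29, 12, 4, 4, 15), (x, 29, 12, 4, 4, 23), (x, 29, 12, 4, 4, 32), (x, 29, 33, 17, 30, 6)}.
π[C, B]: project onto (C, B) (6 duplicate(s) eliminated) → {(29, 15), (29, 23), (29, 32), (29, 6), (40, 15), (40, 23), (40, 32)}

{(29, 15), (29, 23), (29, 32), (29, 6), (40, 15), (40, 23), (40, 32)}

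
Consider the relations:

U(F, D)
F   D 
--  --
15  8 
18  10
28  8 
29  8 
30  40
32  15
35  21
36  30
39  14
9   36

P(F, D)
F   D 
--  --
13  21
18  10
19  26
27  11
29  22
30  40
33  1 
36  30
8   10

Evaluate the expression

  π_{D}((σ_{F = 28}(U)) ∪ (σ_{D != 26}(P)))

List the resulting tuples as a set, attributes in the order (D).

{1, 10, 11, 21, 22, 30, 40, 8}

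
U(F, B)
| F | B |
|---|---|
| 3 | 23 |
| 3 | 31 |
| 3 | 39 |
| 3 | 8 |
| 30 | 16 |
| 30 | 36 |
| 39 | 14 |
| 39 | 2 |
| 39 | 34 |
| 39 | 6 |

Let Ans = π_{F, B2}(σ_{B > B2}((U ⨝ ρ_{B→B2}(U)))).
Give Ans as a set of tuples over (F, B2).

{(3, 23), (3, 31), (3, 8), (30, 16), (39, 14), (39, 2), (39, 6)}

ρ[B→B2]: schema becomes (F, B2); tuples unchanged.
Natural join on F: {(3, 23, 23), (3, 23, 31), (3, 23, 39), (3, 23, 8), (3, 31, 23), (3, 31, 31), (3, 31, 39), (3, 31, 8), (3, 39, 23), (3, 39, 31), (3, 39, 39), (3, 39, 8), (3, 8, 23), (3, 8, 31), (3, 8, 39), (3, 8, 8), (30, 16, 16), (30, 16, 36), (30, 36, 16), (30, 36, 36), (39, 14, 14), (39, 14, 2), (39, 14, 34), (39, 14, 6), (39, 2, 14), (39, 2, 2), (39, 2, 34), (39, 2, 6), (39, 34, 14), (39, 34, 2), (39, 34, 34), (39, 34, 6), (39, 6, 14), (39, 6, 2), (39, 6, 34), (39, 6, 6)}
Selection B > B2: {(3, 23, 8), (3, 31, 23), (3, 31, 8), (3, 39, 23), (3, 39, 31), (3, 39, 8), (30, 36, 16), (39, 14, 2), (39, 14, 6), (39, 34, 14), (39, 34, 2), (39, 34, 6), (39, 6, 2)}
Projecting to F, B2 (6 duplicate(s) eliminated): {(3, 23), (3, 31), (3, 8), (30, 16), (39, 14), (39, 2), (39, 6)}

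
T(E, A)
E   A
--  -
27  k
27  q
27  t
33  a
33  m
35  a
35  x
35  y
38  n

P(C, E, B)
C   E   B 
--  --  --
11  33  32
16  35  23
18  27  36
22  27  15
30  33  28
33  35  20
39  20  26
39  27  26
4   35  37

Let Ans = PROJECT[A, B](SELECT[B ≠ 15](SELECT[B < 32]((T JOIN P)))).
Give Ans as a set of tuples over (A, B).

{(a, 20), (a, 23), (a, 28), (k, 26), (m, 28), (q, 26), (t, 26), (x, 20), (x, 23), (y, 20), (y, 23)}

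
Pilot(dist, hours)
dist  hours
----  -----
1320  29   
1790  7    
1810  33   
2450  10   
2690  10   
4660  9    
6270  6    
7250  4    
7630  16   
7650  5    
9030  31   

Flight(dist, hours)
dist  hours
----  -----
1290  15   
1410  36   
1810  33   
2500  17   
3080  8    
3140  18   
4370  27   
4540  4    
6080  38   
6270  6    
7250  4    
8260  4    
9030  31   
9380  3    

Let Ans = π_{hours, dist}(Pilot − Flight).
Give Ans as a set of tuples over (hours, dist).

{(10, 2450), (10, 2690), (16, 7630), (29, 1320), (5, 7650), (7, 1790), (9, 4660)}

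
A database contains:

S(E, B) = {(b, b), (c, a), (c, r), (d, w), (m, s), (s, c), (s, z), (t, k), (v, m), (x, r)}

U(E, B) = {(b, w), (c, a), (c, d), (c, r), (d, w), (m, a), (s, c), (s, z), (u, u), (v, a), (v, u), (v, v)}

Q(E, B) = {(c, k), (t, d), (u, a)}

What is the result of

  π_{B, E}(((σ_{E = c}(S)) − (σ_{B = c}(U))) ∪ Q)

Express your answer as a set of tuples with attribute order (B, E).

Apply σ_{E = c}; surviving tuples: {(c, a), (c, r)}
Apply σ_{B = c}; surviving tuples: {(s, c)}
Set difference of the two operands is {(c, a), (c, r)}.
Set union of the two operands is {(c, a), (c, k), (c, r), (t, d), (u, a)}.
Keep only column(s) B, E: {(a, c), (a, u), (d, t), (k, c), (r, c)}

{(a, c), (a, u), (d, t), (k, c), (r, c)}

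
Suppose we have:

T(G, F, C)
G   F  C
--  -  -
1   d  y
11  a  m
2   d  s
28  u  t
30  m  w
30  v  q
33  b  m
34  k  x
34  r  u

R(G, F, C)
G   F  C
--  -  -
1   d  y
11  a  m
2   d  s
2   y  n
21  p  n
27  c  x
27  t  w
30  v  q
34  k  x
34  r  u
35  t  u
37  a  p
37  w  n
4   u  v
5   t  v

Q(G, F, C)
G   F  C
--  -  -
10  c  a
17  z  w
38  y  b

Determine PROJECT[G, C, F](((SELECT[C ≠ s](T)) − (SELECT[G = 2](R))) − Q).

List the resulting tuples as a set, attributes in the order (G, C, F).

σ[C ≠ s]: keep tuples satisfying C ≠ s → {(1, d, y), (11, a, m), (28, u, t), (30, m, w), (30, v, q), (33, b, m), (34, k, x), (34, r, u)}
σ[G = 2]: keep tuples satisfying G = 2 → {(2, d, s), (2, y, n)}
Difference: {(1, d, y), (11, a, m), (28, u, t), (30, m, w), (30, v, q), (33, b, m), (34, k, x), (34, r, u)} with {(2, d, s), (2, y, n)} → {(1, d, y), (11, a, m), (28, u, t), (30, m, w), (30, v, q), (33, b, m), (34, k, x), (34, r, u)}
Difference: {(1, d, y), (11, a, m), (28, u, t), (30, m, w), (30, v, q), (33, b, m), (34, k, x), (34, r, u)} with {(10, c, a), (17, z, w), (38, y, b)} → {(1, d, y), (11, a, m), (28, u, t), (30, m, w), (30, v, q), (33, b, m), (34, k, x), (34, r, u)}
Keep only column(s) G, C, F: {(1, y, d), (11, m, a), (28, t, u), (30, q, v), (30, w, m), (33, m, b), (34, u, r), (34, x, k)}

{(1, y, d), (11, m, a), (28, t, u), (30, q, v), (30, w, m), (33, m, b), (34, u, r), (34, x, k)}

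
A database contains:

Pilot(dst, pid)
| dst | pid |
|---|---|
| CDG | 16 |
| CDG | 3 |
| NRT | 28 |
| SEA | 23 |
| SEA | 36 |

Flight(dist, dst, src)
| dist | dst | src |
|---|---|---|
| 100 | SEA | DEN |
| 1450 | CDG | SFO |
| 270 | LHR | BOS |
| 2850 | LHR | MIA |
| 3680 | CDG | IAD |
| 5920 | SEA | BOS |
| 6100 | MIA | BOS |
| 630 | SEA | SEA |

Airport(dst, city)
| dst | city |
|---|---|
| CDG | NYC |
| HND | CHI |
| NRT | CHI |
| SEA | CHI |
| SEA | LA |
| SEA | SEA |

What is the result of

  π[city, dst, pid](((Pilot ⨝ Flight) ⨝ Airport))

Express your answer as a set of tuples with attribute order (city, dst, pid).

Pilot ⋈ Flight (natural join on dst): {(CDG, 16, 1450, SFO), (CDG, 16, 3680, IAD), (CDG, 3, 1450, SFO), (CDG, 3, 3680, IAD), (SEA, 23, 100, DEN), (SEA, 23, 5920, BOS), (SEA, 23, 630, SEA), (SEA, 36, 100, DEN), (SEA, 36, 5920, BOS), (SEA, 36, 630, SEA)}
(Pilot ⨝ Flight) ⋈ Airport (natural join on dst): {(CDG, 16, 1450, SFO, NYC), (CDG, 16, 3680, IAD, NYC), (CDG, 3, 1450, SFO, NYC), (CDG, 3, 3680, IAD, NYC), (SEA, 23, 100, DEN, CHI), (SEA, 23, 100, DEN, LA), (SEA, 23, 100, DEN, SEA), (SEA, 23, 5920, BOS, CHI), (SEA, 23, 5920, BOS, LA), (SEA, 23, 5920, BOS, SEA), (SEA, 23, 630, SEA, CHI), (SEA, 23, 630, SEA, LA), (SEA, 23, 630, SEA, SEA), (SEA, 36, 100, DEN, CHI), (SEA, 36, 100, DEN, LA), (SEA, 36, 100, DEN, SEA), (SEA, 36, 5920, BOS, CHI), (SEA, 36, 5920, BOS, LA), (SEA, 36, 5920, BOS, SEA), (SEA, 36, 630, SEA, CHI), (SEA, 36, 630, SEA, LA), (SEA, 36, 630, SEA, SEA)}
π[city, dst, pid]: project onto (city, dst, pid) (14 duplicate(s) eliminated) → {(CHI, SEA, 23), (CHI, SEA, 36), (LA, SEA, 23), (LA, SEA, 36), (NYC, CDG, 16), (NYC, CDG, 3), (SEA, SEA, 23), (SEA, SEA, 36)}

{(CHI, SEA, 23), (CHI, SEA, 36), (LA, SEA, 23), (LA, SEA, 36), (NYC, CDG, 16), (NYC, CDG, 3), (SEA, SEA, 23), (SEA, SEA, 36)}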